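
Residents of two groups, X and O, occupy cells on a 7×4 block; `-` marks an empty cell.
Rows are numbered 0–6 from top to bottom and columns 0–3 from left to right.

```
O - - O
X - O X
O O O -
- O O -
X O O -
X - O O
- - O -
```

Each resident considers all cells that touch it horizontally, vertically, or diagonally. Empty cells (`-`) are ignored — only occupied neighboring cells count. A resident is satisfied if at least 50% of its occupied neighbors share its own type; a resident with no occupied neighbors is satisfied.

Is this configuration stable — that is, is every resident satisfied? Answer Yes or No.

No

Row 0: (0,0)O 0/1 not · (0,3)O 1/2 satisfied
Row 1: (1,0)X 0/3 not · (1,2)O 3/4 satisfied · (1,3)X 0/3 not
Row 2: (2,0)O 2/3 satisfied · (2,1)O 5/6 satisfied · (2,2)O 4/5 satisfied
Row 3: (3,1)O 6/7 satisfied · (3,2)O 5/5 satisfied
Row 4: (4,0)X 1/3 not · (4,1)O 4/6 satisfied · (4,2)O 5/5 satisfied
Row 5: (5,0)X 1/2 satisfied · (5,2)O 4/4 satisfied · (5,3)O 3/3 satisfied
Row 6: (6,2)O 2/2 satisfied
For instance (0,0) has only 0/1 same-type neighbors, below 1/2.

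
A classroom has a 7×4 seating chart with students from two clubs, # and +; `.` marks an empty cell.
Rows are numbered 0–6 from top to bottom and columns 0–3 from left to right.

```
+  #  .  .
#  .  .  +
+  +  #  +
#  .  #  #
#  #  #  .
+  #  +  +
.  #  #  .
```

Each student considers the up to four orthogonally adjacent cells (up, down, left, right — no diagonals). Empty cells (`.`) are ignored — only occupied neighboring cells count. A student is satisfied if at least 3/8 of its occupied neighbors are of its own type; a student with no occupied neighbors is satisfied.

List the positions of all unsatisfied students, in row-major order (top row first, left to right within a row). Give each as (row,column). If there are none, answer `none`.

(0,0), (0,1), (1,0), (2,0), (2,2), (2,3), (5,0), (5,2)

(0,0)+ 0/2 ✗
(0,1)# 0/1 ✗
(1,0)# 0/2 ✗
(1,3)+ 1/1 ✓
(2,0)+ 1/3 ✗
(2,1)+ 1/2 ✓
(2,2)# 1/3 ✗
(2,3)+ 1/3 ✗
(3,0)# 1/2 ✓
(3,2)# 3/3 ✓
(3,3)# 1/2 ✓
(4,0)# 2/3 ✓
(4,1)# 3/3 ✓
(4,2)# 2/3 ✓
(5,0)+ 0/2 ✗
(5,1)# 2/4 ✓
(5,2)+ 1/4 ✗
(5,3)+ 1/1 ✓
(6,1)# 2/2 ✓
(6,2)# 1/2 ✓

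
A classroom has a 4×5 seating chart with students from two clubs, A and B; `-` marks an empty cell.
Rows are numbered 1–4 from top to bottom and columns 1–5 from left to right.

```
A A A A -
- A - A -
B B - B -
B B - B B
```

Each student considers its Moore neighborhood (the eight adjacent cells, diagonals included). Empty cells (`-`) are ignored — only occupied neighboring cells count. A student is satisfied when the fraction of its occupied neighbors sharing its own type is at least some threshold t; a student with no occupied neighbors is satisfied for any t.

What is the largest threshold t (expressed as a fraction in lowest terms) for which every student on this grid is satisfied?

3/5

(1,1)A 2/2
(1,2)A 3/3
(1,3)A 4/4
(1,4)A 2/2
(2,2)A 3/5
(2,4)A 2/3
(3,1)B 3/4
(3,2)B 3/4
(3,4)B 2/3
(4,1)B 3/3
(4,2)B 3/3
(4,4)B 2/2
(4,5)B 2/2
The smallest same-type fraction is 3/5 at (2,2), which reduces to 3/5. Any threshold above that leaves this student unsatisfied.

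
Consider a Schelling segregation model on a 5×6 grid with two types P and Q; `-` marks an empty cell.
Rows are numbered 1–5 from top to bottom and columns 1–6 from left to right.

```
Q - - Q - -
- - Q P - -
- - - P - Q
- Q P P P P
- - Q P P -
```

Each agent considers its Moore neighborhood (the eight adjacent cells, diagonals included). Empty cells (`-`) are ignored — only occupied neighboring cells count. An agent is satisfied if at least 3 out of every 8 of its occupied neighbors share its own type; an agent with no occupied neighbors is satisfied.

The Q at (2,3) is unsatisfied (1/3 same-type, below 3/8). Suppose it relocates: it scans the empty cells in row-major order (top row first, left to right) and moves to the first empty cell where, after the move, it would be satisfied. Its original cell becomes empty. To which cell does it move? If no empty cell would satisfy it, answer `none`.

(1,2)

Vacating (2,3). Empty cells in order:
  (1,2): 1/1 same-type → satisfied — stop here.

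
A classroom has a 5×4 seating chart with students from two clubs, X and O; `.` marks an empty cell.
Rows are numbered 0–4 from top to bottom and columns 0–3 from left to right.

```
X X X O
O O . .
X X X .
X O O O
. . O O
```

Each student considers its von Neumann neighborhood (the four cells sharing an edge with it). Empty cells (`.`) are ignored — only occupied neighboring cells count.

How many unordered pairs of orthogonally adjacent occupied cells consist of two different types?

8

Scan each occupied cell's neighbors to the right and below so each pair is counted once.
Row 0: X(0,0)–X(0,1)= X(0,0)–O(1,0)≠ X(0,1)–X(0,2)= X(0,1)–O(1,1)≠ X(0,2)–O(0,3)≠  → 3/5 unlike.
Row 1: O(1,0)–O(1,1)= O(1,0)–X(2,0)≠ O(1,1)–X(2,1)≠  → 2/3 unlike.
Row 2: X(2,0)–X(2,1)= X(2,0)–X(3,0)= X(2,1)–X(2,2)= X(2,1)–O(3,1)≠ X(2,2)–O(3,2)≠  → 2/5 unlike.
Row 3: X(3,0)–O(3,1)≠ O(3,1)–O(3,2)= O(3,2)–O(3,3)= O(3,2)–O(4,2)= O(3,3)–O(4,3)=  → 1/5 unlike.
Row 4: O(4,2)–O(4,3)=  → 0/1 unlike.
Total adjacent occupied pairs: 19; unlike-type pairs: 8.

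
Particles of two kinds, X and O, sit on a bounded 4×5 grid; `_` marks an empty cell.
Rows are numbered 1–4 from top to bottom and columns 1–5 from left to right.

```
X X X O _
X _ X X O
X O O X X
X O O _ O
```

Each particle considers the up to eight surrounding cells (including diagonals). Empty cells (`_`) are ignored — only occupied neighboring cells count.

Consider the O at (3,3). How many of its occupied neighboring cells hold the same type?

Occupied neighbors of (3,3): (2,3)=X, (2,4)=X, (3,2)=O, (3,4)=X, (4,2)=O, (4,3)=O.
Same type (O): 3 of 6.

3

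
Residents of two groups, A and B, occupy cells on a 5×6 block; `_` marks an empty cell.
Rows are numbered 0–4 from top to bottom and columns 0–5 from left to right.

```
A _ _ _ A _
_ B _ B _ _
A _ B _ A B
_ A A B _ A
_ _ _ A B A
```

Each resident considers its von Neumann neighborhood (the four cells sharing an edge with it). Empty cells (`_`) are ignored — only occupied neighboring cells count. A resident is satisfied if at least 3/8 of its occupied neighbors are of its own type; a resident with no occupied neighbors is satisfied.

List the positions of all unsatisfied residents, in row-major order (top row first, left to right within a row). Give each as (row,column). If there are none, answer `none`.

(2,2), (2,4), (2,5), (3,2), (3,3), (4,3), (4,4)

(0,0)A 0/0 ✓
(0,4)A 0/0 ✓
(1,1)B 0/0 ✓
(1,3)B 0/0 ✓
(2,0)A 0/0 ✓
(2,2)B 0/1 ✗
(2,4)A 0/1 ✗
(2,5)B 0/2 ✗
(3,1)A 1/1 ✓
(3,2)A 1/3 ✗
(3,3)B 0/2 ✗
(3,5)A 1/2 ✓
(4,3)A 0/2 ✗
(4,4)B 0/2 ✗
(4,5)A 1/2 ✓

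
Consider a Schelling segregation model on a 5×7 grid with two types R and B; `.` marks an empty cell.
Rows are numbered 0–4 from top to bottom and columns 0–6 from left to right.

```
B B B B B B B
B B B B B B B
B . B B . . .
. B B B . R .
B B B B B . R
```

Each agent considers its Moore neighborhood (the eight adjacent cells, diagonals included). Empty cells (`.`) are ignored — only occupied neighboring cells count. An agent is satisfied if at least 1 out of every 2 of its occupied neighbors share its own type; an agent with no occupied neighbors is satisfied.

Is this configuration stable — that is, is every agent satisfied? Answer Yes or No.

(0,0)B 3/3 ✓
(0,1)B 5/5 ✓
(0,2)B 5/5 ✓
(0,3)B 5/5 ✓
(0,4)B 5/5 ✓
(0,5)B 5/5 ✓
(0,6)B 3/3 ✓
(1,0)B 4/4 ✓
(1,1)B 7/7 ✓
(1,2)B 7/7 ✓
(1,3)B 7/7 ✓
(1,4)B 6/6 ✓
(1,5)B 5/5 ✓
(1,6)B 3/3 ✓
(2,0)B 3/3 ✓
(2,2)B 7/7 ✓
(2,3)B 6/6 ✓
(3,1)B 6/6 ✓
(3,2)B 7/7 ✓
(3,3)B 6/6 ✓
(3,5)R 1/2 ✓
(4,0)B 2/2 ✓
(4,1)B 4/4 ✓
(4,2)B 5/5 ✓
(4,3)B 4/4 ✓
(4,4)B 2/3 ✓
(4,6)R 1/1 ✓
All meet the threshold, so the configuration is stable.

Yes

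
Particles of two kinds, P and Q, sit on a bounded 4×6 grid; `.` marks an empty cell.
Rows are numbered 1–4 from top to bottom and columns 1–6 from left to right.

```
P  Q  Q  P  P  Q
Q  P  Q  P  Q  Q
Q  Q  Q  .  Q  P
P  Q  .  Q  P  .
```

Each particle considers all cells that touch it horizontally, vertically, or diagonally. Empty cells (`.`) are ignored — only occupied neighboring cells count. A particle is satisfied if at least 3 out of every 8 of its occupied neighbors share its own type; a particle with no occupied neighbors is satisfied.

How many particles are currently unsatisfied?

6

Row 1: (1,1)P 1/3 not · (1,2)Q 3/5 satisfied · (1,3)Q 2/5 satisfied · (1,4)P 2/5 satisfied · (1,5)P 2/5 satisfied · (1,6)Q 2/3 satisfied
Row 2: (2,1)Q 3/5 satisfied · (2,2)P 1/8 not · (2,3)Q 4/7 satisfied · (2,4)P 2/7 not · (2,5)Q 3/7 satisfied · (2,6)Q 3/5 satisfied
Row 3: (3,1)Q 3/5 satisfied · (3,2)Q 5/7 satisfied · (3,3)Q 4/6 satisfied · (3,5)Q 3/6 satisfied · (3,6)P 1/4 not
Row 4: (4,1)P 0/3 not · (4,2)Q 3/4 satisfied · (4,4)Q 2/3 satisfied · (4,5)P 1/3 not
Unsatisfied: (1,1), (2,2), (2,4), (3,6), (4,1), (4,5) — 6 in total.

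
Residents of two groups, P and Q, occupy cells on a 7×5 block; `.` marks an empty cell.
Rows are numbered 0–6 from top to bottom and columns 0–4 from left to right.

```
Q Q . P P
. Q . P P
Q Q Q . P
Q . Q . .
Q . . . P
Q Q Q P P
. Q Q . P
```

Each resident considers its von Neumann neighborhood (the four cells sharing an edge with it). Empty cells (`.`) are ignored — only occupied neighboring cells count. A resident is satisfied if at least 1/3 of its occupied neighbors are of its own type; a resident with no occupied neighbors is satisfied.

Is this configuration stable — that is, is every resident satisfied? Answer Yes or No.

(0,0)Q 1/1 ✓
(0,1)Q 2/2 ✓
(0,3)P 2/2 ✓
(0,4)P 2/2 ✓
(1,1)Q 2/2 ✓
(1,3)P 2/2 ✓
(1,4)P 3/3 ✓
(2,0)Q 2/2 ✓
(2,1)Q 3/3 ✓
(2,2)Q 2/2 ✓
(2,4)P 1/1 ✓
(3,0)Q 2/2 ✓
(3,2)Q 1/1 ✓
(4,0)Q 2/2 ✓
(4,4)P 1/1 ✓
(5,0)Q 2/2 ✓
(5,1)Q 3/3 ✓
(5,2)Q 2/3 ✓
(5,3)P 1/2 ✓
(5,4)P 3/3 ✓
(6,1)Q 2/2 ✓
(6,2)Q 2/2 ✓
(6,4)P 1/1 ✓
All meet the threshold, so the configuration is stable.

Yes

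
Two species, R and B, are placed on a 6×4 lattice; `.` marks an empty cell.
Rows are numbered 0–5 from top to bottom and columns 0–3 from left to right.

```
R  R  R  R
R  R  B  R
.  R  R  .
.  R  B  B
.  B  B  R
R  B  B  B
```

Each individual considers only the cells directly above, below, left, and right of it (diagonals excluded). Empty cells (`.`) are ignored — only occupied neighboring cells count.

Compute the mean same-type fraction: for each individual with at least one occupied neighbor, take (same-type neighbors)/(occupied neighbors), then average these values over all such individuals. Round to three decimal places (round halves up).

0.608

Row 0: (0,0)R 2/2 · (0,1)R 3/3 · (0,2)R 2/3 · (0,3)R 2/2
Row 1: (1,0)R 2/2 · (1,1)R 3/4 · (1,2)B 0/4 · (1,3)R 1/2
Row 2: (2,1)R 3/3 · (2,2)R 1/3
Row 3: (3,1)R 1/3 · (3,2)B 2/4 · (3,3)B 1/2
Row 4: (4,1)B 2/3 · (4,2)B 3/4 · (4,3)R 0/3
Row 5: (5,0)R 0/1 · (5,1)B 2/3 · (5,2)B 3/3 · (5,3)B 1/2
Sum over 20 individuals: 2/2 + 3/3 + 2/3 + 2/2 + 2/2 + 3/4 + 0/4 + 1/2 + 3/3 + 1/3 + 1/3 + 2/4 + 1/2 + 2/3 + 3/4 + 0/3 + 0/1 + 2/3 + 3/3 + 1/2 = 73/6; mean = 73/6 ÷ 20 = 73/120 = 0.608333… → 0.608.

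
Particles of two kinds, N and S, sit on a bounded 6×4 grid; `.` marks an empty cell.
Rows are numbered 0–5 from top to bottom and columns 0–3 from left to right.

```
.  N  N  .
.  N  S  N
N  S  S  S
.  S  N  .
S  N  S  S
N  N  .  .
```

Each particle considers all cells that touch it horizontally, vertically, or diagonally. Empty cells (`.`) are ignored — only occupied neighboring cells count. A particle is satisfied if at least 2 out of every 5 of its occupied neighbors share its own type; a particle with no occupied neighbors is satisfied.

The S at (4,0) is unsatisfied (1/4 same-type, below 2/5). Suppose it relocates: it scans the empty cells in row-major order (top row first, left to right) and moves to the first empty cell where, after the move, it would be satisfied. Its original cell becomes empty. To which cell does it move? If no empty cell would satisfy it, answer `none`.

(3,0)

Vacating (4,0). Empty cells in order:
  (0,0): 0/2 same-type → still unsatisfied.
  (0,3): 1/3 same-type → still unsatisfied.
  (1,0): 1/4 same-type → still unsatisfied.
  (3,0): 2/4 same-type → satisfied — stop here.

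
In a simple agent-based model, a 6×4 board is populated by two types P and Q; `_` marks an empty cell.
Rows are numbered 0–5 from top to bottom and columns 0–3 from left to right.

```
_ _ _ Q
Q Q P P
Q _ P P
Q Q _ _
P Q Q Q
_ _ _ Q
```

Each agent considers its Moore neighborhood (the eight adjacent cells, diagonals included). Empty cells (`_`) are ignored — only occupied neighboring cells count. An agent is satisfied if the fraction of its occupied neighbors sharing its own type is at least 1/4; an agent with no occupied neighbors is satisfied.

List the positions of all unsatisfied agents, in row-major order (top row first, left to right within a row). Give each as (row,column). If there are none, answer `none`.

(0,3), (4,0)

Row 0: (0,3)Q 0/2 unhappy
Row 1: (1,0)Q 2/2 ok · (1,1)Q 2/4 ok · (1,2)P 3/5 ok · (1,3)P 3/4 ok
Row 2: (2,0)Q 4/4 ok · (2,2)P 3/5 ok · (2,3)P 3/3 ok
Row 3: (3,0)Q 3/4 ok · (3,1)Q 4/6 ok
Row 4: (4,0)P 0/3 unhappy · (4,1)Q 3/4 ok · (4,2)Q 4/4 ok · (4,3)Q 2/2 ok
Row 5: (5,3)Q 2/2 ok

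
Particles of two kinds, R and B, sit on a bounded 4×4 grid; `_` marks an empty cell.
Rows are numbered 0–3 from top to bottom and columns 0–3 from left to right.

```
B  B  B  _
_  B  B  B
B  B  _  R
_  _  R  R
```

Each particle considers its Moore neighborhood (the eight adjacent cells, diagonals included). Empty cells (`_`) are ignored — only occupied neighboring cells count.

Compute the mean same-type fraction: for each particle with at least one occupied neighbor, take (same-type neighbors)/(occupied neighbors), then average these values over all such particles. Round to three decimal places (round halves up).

0.856

Row 0: (0,0)B 2/2 · (0,1)B 4/4 · (0,2)B 4/4
Row 1: (1,1)B 6/6 · (1,2)B 5/6 · (1,3)B 2/3
Row 2: (2,0)B 2/2 · (2,1)B 3/4 · (2,3)R 2/4
Row 3: (3,2)R 2/3 · (3,3)R 2/2
Sum over 11 particles: 2/2 + 4/4 + 4/4 + 6/6 + 5/6 + 2/3 + 2/2 + 3/4 + 2/4 + 2/3 + 2/2 = 113/12; mean = 113/12 ÷ 11 = 113/132 = 0.856060… → 0.856.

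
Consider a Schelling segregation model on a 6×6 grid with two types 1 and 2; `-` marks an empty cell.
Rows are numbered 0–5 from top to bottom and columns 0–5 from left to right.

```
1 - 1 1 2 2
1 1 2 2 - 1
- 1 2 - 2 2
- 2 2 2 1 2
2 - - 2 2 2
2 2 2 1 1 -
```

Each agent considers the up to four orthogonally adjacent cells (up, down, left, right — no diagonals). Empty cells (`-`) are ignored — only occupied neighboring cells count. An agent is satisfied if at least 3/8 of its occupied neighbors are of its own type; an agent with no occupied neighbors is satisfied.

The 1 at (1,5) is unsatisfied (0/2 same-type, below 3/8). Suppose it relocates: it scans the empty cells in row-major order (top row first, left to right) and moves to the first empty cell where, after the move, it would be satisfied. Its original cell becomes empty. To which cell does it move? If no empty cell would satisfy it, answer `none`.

(0,1)

Vacating (1,5). Empty cells in order:
  (0,1): 3/3 same-type → satisfied — stop here.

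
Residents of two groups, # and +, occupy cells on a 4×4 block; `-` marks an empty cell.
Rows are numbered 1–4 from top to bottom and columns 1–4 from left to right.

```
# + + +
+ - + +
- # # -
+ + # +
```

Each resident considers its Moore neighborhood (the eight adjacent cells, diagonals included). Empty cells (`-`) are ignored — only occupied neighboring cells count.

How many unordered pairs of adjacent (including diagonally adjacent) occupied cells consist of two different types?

12

Scan each occupied cell's neighbors to the right and below (and the two forward diagonals) so each pair is counted once.
From row 1: 2 unlike of 10 pairs (running 2/10).
From row 2: 4 unlike of 5 pairs (running 6/15).
From row 3: 4 unlike of 7 pairs (running 10/22).
From row 4: 2 unlike of 3 pairs (running 12/25).
Total adjacent occupied pairs: 25; unlike-type pairs: 12.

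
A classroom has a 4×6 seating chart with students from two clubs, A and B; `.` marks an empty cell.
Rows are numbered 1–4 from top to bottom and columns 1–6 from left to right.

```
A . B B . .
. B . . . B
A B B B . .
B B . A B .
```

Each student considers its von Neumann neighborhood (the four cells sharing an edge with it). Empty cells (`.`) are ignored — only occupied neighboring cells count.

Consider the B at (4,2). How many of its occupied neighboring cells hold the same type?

2

Occupied neighbors of (4,2): (3,2)=B, (4,1)=B.
Same type (B): 2 of 2.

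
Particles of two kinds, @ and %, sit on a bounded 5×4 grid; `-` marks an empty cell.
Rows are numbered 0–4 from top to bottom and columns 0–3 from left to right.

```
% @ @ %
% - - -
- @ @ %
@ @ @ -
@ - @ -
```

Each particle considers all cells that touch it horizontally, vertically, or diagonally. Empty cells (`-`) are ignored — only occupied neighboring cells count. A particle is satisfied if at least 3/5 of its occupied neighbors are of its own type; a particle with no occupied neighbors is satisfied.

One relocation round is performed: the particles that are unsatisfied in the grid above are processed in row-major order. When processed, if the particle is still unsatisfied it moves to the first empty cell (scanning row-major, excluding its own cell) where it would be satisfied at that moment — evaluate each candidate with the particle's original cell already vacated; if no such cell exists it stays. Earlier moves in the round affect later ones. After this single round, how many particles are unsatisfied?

4

Initially unsatisfied (in order): (0,0), (0,1), (0,2), (0,3), (1,0), (2,3).
  (0,0): no empty cell satisfies it; stays.
  (0,1) → (1,1).
  (0,2) → (1,2).
  (0,3): no empty cell satisfies it; stays.
  (1,0): no empty cell satisfies it; stays.
  (2,3): no empty cell satisfies it; stays.
Resulting grid:
% - - %
% @ @ -
- @ @ %
@ @ @ -
@ - @ -
Unsatisfied now: (0,0), (0,3), (1,0), (2,3).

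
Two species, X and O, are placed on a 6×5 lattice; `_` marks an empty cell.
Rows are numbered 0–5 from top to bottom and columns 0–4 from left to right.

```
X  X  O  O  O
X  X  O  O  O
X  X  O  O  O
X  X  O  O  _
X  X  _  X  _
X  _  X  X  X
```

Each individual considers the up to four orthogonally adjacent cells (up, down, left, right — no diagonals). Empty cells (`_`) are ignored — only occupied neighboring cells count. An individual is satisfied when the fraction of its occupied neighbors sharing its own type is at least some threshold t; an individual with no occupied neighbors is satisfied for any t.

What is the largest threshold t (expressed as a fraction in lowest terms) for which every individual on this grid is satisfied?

1/2

(0,0)X 2/2
(0,1)X 2/3
(0,2)O 2/3
(0,3)O 3/3
(0,4)O 2/2
(1,0)X 3/3
(1,1)X 3/4
(1,2)O 3/4
(1,3)O 4/4
(1,4)O 3/3
(2,0)X 3/3
(2,1)X 3/4
(2,2)O 3/4
(2,3)O 4/4
(2,4)O 2/2
(3,0)X 3/3
(3,1)X 3/4
(3,2)O 2/3
(3,3)O 2/3
(4,0)X 3/3
(4,1)X 2/2
(4,3)X 1/2
(5,0)X 1/1
(5,2)X 1/1
(5,3)X 3/3
(5,4)X 1/1
The smallest same-type fraction is 1/2 at (4,3), which reduces to 1/2. Any threshold above that leaves this individual unsatisfied.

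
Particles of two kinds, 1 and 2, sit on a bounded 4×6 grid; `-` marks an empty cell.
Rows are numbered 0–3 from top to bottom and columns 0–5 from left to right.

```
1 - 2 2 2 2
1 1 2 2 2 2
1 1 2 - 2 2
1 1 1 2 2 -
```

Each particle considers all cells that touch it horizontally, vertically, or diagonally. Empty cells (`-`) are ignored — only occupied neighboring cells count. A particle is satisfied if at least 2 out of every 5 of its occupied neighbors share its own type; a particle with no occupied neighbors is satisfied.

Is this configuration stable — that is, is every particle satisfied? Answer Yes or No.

Yes

Row 0: (0,0)1 2/2 satisfied · (0,2)2 3/4 satisfied · (0,3)2 5/5 satisfied · (0,4)2 5/5 satisfied · (0,5)2 3/3 satisfied
Row 1: (1,0)1 4/4 satisfied · (1,1)1 4/7 satisfied · (1,2)2 4/6 satisfied · (1,3)2 7/7 satisfied · (1,4)2 7/7 satisfied · (1,5)2 5/5 satisfied
Row 2: (2,0)1 5/5 satisfied · (2,1)1 6/8 satisfied · (2,2)2 3/7 satisfied · (2,4)2 6/6 satisfied · (2,5)2 4/4 satisfied
Row 3: (3,0)1 3/3 satisfied · (3,1)1 4/5 satisfied · (3,2)1 2/4 satisfied · (3,3)2 3/4 satisfied · (3,4)2 3/3 satisfied
All meet the threshold, so the configuration is stable.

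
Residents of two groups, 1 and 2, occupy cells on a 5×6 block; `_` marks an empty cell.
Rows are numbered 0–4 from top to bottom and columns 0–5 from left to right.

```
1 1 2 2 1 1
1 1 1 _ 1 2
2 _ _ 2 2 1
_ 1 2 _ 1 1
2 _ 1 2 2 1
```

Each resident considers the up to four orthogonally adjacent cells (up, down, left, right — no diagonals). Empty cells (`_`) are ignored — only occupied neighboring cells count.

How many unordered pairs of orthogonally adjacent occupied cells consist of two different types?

Scan each occupied cell's neighbors to the right and below so each pair is counted once.
From row 0: 4 unlike of 10 pairs (running 4/10).
From row 1: 4 unlike of 6 pairs (running 8/16).
From row 2: 2 unlike of 4 pairs (running 10/20).
From row 3: 3 unlike of 5 pairs (running 13/25).
From row 4: 2 unlike of 3 pairs (running 15/28).
Total adjacent occupied pairs: 28; unlike-type pairs: 15.

15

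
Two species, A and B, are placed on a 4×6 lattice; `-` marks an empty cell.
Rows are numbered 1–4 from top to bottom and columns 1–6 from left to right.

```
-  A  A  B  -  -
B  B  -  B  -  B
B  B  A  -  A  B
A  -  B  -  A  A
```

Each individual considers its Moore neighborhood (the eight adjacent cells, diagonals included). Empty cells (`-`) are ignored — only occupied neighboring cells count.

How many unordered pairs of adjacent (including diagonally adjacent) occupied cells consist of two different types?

16

Scan each occupied cell's neighbors to the right and below (and the two forward diagonals) so each pair is counted once.
From row 1: 5 unlike of 7 pairs (running 5/7).
From row 2: 4 unlike of 10 pairs (running 9/17).
From row 3: 7 unlike of 11 pairs (running 16/28).
From row 4: 0 unlike of 1 pairs (running 16/29).
Total adjacent occupied pairs: 29; unlike-type pairs: 16.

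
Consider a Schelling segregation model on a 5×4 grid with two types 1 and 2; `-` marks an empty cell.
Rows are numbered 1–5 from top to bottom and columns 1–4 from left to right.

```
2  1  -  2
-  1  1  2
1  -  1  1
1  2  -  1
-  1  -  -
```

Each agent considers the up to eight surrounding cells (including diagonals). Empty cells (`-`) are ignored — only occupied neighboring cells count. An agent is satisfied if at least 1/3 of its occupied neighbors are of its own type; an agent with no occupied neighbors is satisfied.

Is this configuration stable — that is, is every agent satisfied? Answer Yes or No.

No

(1,1)2 0/2 not
(1,2)1 2/3 satisfied
(1,4)2 1/2 satisfied
(2,2)1 4/5 satisfied
(2,3)1 4/6 satisfied
(2,4)2 1/4 not
(3,1)1 2/3 satisfied
(3,3)1 4/6 satisfied
(3,4)1 3/4 satisfied
(4,1)1 2/3 satisfied
(4,2)2 0/4 not
(4,4)1 2/2 satisfied
(5,2)1 1/2 satisfied
For instance (1,1) has only 0/2 same-type neighbors, below 1/3.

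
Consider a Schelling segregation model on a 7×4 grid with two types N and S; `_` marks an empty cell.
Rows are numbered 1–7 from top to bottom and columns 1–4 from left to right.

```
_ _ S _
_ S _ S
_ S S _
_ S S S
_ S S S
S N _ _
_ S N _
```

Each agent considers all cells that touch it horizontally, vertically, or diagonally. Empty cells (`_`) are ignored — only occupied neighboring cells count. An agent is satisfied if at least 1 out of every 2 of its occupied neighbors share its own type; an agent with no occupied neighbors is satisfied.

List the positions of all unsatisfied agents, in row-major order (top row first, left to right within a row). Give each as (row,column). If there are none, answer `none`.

Row 1: (1,3)S 2/2 ok
Row 2: (2,2)S 3/3 ok · (2,4)S 2/2 ok
Row 3: (3,2)S 4/4 ok · (3,3)S 6/6 ok
Row 4: (4,2)S 5/5 ok · (4,3)S 7/7 ok · (4,4)S 4/4 ok
Row 5: (5,2)S 4/5 ok · (5,3)S 5/6 ok · (5,4)S 3/3 ok
Row 6: (6,1)S 2/3 ok · (6,2)N 1/5 unhappy
Row 7: (7,2)S 1/3 unhappy · (7,3)N 1/2 ok

(6,2), (7,2)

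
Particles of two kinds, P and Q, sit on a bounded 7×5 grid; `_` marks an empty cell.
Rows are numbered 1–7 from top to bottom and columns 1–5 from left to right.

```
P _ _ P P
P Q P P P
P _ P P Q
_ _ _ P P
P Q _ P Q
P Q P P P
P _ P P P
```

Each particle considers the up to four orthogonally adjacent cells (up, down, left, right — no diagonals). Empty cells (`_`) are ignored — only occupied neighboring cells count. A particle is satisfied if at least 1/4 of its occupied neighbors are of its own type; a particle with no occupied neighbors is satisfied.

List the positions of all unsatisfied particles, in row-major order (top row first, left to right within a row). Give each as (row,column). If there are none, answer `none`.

(2,2), (3,5), (5,5)

(1,1)P 1/1 ✓
(1,4)P 2/2 ✓
(1,5)P 2/2 ✓
(2,1)P 2/3 ✓
(2,2)Q 0/2 ✗
(2,3)P 2/3 ✓
(2,4)P 4/4 ✓
(2,5)P 2/3 ✓
(3,1)P 1/1 ✓
(3,3)P 2/2 ✓
(3,4)P 3/4 ✓
(3,5)Q 0/3 ✗
(4,4)P 3/3 ✓
(4,5)P 1/3 ✓
(5,1)P 1/2 ✓
(5,2)Q 1/2 ✓
(5,4)P 2/3 ✓
(5,5)Q 0/3 ✗
(6,1)P 2/3 ✓
(6,2)Q 1/3 ✓
(6,3)P 2/3 ✓
(6,4)P 4/4 ✓
(6,5)P 2/3 ✓
(7,1)P 1/1 ✓
(7,3)P 2/2 ✓
(7,4)P 3/3 ✓
(7,5)P 2/2 ✓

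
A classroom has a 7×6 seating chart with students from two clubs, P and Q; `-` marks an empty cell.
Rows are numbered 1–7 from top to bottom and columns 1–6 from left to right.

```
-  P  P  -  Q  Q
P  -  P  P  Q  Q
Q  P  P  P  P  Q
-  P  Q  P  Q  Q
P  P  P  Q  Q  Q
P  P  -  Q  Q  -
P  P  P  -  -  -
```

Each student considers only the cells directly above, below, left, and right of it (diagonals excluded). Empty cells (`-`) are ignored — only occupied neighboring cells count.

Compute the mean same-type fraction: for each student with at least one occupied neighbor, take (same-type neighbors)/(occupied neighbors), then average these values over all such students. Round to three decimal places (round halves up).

(1,2)P 1/1
(1,3)P 2/2
(1,5)Q 2/2
(1,6)Q 2/2
(2,1)P 0/1
(2,3)P 3/3
(2,4)P 2/3
(2,5)Q 2/4
(2,6)Q 3/3
(3,1)Q 0/2
(3,2)P 2/3
(3,3)P 3/4
(3,4)P 4/4
(3,5)P 1/4
(3,6)Q 2/3
(4,2)P 2/3
(4,3)Q 0/4
(4,4)P 1/4
(4,5)Q 2/4
(4,6)Q 3/3
(5,1)P 2/2
(5,2)P 4/4
(5,3)P 1/3
(5,4)Q 2/4
(5,5)Q 4/4
(5,6)Q 2/2
(6,1)P 3/3
(6,2)P 3/3
(6,4)Q 2/2
(6,5)Q 2/2
(7,1)P 2/2
(7,2)P 3/3
(7,3)P 1/1
Sum over 33 students: 1/1 + 2/2 + 2/2 + 2/2 + 0/1 + 3/3 + 2/3 + 2/4 + 3/3 + 0/2 + 2/3 + 3/4 + 4/4 + 1/4 + 2/3 + 2/3 + 0/4 + 1/4 + 2/4 + 3/3 + 2/2 + 4/4 + 1/3 + 2/4 + 4/4 + 2/2 + 3/3 + 3/3 + 2/2 + 2/2 + 2/2 + 3/3 + 1/1 = 99/4; mean = 99/4 ÷ 33 = 3/4 = 0.75 → 0.750.

0.750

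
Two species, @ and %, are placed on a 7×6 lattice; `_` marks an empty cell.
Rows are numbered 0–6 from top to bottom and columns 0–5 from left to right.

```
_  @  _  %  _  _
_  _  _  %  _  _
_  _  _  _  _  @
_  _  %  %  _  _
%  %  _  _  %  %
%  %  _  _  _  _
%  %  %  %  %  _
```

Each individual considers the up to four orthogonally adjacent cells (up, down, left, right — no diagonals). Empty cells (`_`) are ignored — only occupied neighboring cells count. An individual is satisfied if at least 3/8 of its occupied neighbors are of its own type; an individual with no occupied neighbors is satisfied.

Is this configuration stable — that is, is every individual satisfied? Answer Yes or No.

Row 0: (0,1)@ 0/0 ok · (0,3)% 1/1 ok
Row 1: (1,3)% 1/1 ok
Row 2: (2,5)@ 0/0 ok
Row 3: (3,2)% 1/1 ok · (3,3)% 1/1 ok
Row 4: (4,0)% 2/2 ok · (4,1)% 2/2 ok · (4,4)% 1/1 ok · (4,5)% 1/1 ok
Row 5: (5,0)% 3/3 ok · (5,1)% 3/3 ok
Row 6: (6,0)% 2/2 ok · (6,1)% 3/3 ok · (6,2)% 2/2 ok · (6,3)% 2/2 ok · (6,4)% 1/1 ok
All meet the threshold, so the configuration is stable.

Yes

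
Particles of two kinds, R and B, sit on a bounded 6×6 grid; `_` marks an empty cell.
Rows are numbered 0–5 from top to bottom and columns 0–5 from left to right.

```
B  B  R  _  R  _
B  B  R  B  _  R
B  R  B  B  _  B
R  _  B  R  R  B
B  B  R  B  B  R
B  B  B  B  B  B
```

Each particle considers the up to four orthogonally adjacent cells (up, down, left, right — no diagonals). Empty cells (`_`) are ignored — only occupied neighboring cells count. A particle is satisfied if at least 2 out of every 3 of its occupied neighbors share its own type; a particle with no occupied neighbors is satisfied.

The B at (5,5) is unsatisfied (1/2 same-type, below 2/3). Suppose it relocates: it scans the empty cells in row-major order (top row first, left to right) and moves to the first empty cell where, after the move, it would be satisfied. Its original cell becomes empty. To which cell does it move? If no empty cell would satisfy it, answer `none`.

Vacating (5,5). Empty cells in order:
  (0,3): 1/3 same-type → still unsatisfied.
  (0,5): 0/2 same-type → still unsatisfied.
  (1,4): 1/3 same-type → still unsatisfied.
  (2,4): 2/3 same-type → satisfied — stop here.

(2,4)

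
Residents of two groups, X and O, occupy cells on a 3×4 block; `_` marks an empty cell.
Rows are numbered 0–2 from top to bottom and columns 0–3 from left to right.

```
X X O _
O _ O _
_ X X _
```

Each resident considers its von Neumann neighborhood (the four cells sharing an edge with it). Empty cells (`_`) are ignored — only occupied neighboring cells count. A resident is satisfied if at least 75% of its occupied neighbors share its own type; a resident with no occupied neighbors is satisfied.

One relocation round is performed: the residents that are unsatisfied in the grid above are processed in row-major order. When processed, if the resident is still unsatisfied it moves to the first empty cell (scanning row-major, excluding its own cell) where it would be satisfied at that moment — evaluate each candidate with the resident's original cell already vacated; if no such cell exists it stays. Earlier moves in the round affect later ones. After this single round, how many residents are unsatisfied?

Initially unsatisfied (in order): (0,0), (0,1), (0,2), (1,0), (1,2), (2,2).
  (0,0) → (2,3).
  (0,1): no empty cell satisfies it; stays.
  (0,2) → (0,3).
  (1,0): now satisfied by earlier moves; stays.
  (1,2): no empty cell satisfies it; stays.
  (2,2): no empty cell satisfies it; stays.
Resulting grid:
_ X _ O
O _ O _
_ X X X
Unsatisfied now: (1,2), (2,2).

2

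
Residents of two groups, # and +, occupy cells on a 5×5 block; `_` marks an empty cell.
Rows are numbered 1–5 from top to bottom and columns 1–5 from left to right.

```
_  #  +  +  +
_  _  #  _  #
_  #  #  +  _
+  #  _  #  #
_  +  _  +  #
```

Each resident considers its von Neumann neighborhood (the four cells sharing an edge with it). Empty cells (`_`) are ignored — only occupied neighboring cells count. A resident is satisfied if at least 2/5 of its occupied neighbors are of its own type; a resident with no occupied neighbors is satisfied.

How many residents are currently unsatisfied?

9

(1,2)# 0/1 unhappy
(1,3)+ 1/3 unhappy
(1,4)+ 2/2 ok
(1,5)+ 1/2 ok
(2,3)# 1/2 ok
(2,5)# 0/1 unhappy
(3,2)# 2/2 ok
(3,3)# 2/3 ok
(3,4)+ 0/2 unhappy
(4,1)+ 0/1 unhappy
(4,2)# 1/3 unhappy
(4,4)# 1/3 unhappy
(4,5)# 2/2 ok
(5,2)+ 0/1 unhappy
(5,4)+ 0/2 unhappy
(5,5)# 1/2 ok
Unsatisfied: (1,2), (1,3), (2,5), (3,4), (4,1), (4,2), (4,4), (5,2), (5,4) — 9 in total.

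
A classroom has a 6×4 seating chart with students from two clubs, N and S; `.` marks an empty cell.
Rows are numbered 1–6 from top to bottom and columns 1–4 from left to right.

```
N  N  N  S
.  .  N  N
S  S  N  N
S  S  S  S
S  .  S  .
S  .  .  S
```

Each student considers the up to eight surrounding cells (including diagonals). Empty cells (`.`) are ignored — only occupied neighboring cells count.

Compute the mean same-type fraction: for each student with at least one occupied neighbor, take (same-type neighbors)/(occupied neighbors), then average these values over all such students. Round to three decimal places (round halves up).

0.777

(1,1)N 1/1
(1,2)N 3/3
(1,3)N 3/4
(1,4)S 0/3
(2,3)N 5/7
(2,4)N 4/5
(3,1)S 3/3
(3,2)S 4/6
(3,3)N 3/7
(3,4)N 3/5
(4,1)S 4/4
(4,2)S 6/7
(4,3)S 4/6
(4,4)S 2/4
(5,1)S 3/3
(5,3)S 4/4
(6,1)S 1/1
(6,4)S 1/1
Sum over 18 students: 1/1 + 3/3 + 3/4 + 0/3 + 5/7 + 4/5 + 3/3 + 4/6 + 3/7 + 3/5 + 4/4 + 6/7 + 4/6 + 2/4 + 3/3 + 4/4 + 1/1 + 1/1 = 839/60; mean = 839/60 ÷ 18 = 839/1080 = 0.776851… → 0.777.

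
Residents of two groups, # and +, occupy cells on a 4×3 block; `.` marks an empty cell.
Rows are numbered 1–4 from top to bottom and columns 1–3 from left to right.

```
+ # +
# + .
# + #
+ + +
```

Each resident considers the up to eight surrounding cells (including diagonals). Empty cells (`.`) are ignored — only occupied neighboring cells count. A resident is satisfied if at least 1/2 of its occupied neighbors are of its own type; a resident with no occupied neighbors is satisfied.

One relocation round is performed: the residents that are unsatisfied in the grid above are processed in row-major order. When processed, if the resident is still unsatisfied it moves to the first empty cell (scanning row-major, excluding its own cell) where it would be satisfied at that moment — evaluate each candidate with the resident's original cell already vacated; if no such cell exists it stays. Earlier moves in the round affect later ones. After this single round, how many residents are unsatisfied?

2

Initially unsatisfied (in order): (1,1), (1,2), (2,1), (2,2), (3,1), (3,3).
  (1,1) → (2,3).
  (1,2) → (1,1).
  (2,1): now satisfied by earlier moves; stays.
  (2,2) → (1,2).
  (3,1): no empty cell satisfies it; stays.
  (3,3): no empty cell satisfies it; stays.
Resulting grid:
# + +
# . +
# + #
+ + +
Unsatisfied now: (3,1), (3,3).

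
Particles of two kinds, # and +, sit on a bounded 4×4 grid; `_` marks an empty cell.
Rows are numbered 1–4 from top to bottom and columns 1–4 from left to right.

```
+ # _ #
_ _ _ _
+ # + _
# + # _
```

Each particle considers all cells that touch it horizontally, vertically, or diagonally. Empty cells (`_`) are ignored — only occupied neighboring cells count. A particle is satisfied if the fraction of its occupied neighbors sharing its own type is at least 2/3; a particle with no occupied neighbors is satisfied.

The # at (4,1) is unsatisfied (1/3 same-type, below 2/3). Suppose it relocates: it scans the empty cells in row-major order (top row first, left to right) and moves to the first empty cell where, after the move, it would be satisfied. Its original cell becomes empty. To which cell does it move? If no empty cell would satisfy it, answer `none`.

(1,3)

Vacating (4,1). Empty cells in order:
  (1,3): 2/2 same-type → satisfied — stop here.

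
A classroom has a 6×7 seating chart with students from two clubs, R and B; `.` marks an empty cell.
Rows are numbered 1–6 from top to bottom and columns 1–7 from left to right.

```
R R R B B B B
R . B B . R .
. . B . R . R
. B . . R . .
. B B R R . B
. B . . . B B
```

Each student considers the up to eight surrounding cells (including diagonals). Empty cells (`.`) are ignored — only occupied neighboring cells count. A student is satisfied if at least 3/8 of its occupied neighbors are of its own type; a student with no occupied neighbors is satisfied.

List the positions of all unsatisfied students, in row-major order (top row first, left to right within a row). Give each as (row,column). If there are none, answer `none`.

(1,3)

Row 1: (1,1)R 2/2 ok · (1,2)R 3/4 ok · (1,3)R 1/4 unhappy · (1,4)B 3/4 ok · (1,5)B 3/4 ok · (1,6)B 2/3 ok · (1,7)B 1/2 ok
Row 2: (2,1)R 2/2 ok · (2,3)B 3/5 ok · (2,4)B 4/6 ok · (2,6)R 2/5 ok
Row 3: (3,3)B 3/3 ok · (3,5)R 2/3 ok · (3,7)R 1/1 ok
Row 4: (4,2)B 3/3 ok · (4,5)R 3/3 ok
Row 5: (5,2)B 3/3 ok · (5,3)B 3/4 ok · (5,4)R 2/3 ok · (5,5)R 2/3 ok · (5,7)B 2/2 ok
Row 6: (6,2)B 2/2 ok · (6,6)B 2/3 ok · (6,7)B 2/2 ok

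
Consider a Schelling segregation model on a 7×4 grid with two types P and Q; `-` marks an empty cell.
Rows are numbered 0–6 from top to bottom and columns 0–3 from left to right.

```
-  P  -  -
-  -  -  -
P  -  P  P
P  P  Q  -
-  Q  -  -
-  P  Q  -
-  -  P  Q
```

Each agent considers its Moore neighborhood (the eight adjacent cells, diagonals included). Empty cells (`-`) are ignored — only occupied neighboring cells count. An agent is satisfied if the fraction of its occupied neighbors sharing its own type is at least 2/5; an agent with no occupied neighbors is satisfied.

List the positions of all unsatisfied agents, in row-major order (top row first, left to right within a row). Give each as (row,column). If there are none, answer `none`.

(3,2), (5,1), (6,2)

(0,1)P 0/0 ok
(2,0)P 2/2 ok
(2,2)P 2/3 ok
(2,3)P 1/2 ok
(3,0)P 2/3 ok
(3,1)P 3/5 ok
(3,2)Q 1/4 unhappy
(4,1)Q 2/5 ok
(5,1)P 1/3 unhappy
(5,2)Q 2/4 ok
(6,2)P 1/3 unhappy
(6,3)Q 1/2 ok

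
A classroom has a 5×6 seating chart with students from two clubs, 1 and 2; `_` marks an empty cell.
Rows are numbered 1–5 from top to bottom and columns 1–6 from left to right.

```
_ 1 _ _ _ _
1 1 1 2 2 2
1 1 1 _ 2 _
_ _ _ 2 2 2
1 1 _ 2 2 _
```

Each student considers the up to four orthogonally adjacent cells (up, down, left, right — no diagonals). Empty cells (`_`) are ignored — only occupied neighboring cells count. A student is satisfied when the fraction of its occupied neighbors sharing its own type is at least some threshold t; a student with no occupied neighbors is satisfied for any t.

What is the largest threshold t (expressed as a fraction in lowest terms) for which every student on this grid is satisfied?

Row 1: (1,2)1 1/1
Row 2: (2,1)1 2/2 · (2,2)1 4/4 · (2,3)1 2/3 · (2,4)2 1/2 · (2,5)2 3/3 · (2,6)2 1/1
Row 3: (3,1)1 2/2 · (3,2)1 3/3 · (3,3)1 2/2 · (3,5)2 2/2
Row 4: (4,4)2 2/2 · (4,5)2 4/4 · (4,6)2 1/1
Row 5: (5,1)1 1/1 · (5,2)1 1/1 · (5,4)2 2/2 · (5,5)2 2/2
The smallest same-type fraction is 1/2 at (2,4), which reduces to 1/2. Any threshold above that leaves this student unsatisfied.

1/2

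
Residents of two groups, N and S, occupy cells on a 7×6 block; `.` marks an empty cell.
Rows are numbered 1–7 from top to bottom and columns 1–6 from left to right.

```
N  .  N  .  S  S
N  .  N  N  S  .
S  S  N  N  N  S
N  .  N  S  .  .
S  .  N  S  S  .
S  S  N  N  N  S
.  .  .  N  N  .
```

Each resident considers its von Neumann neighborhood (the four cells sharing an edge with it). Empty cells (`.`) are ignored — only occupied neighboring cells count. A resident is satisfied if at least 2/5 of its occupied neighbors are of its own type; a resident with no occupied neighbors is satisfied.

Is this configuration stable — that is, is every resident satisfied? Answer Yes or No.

(1,1)N 1/1 satisfied
(1,3)N 1/1 satisfied
(1,5)S 2/2 satisfied
(1,6)S 1/1 satisfied
(2,1)N 1/2 satisfied
(2,3)N 3/3 satisfied
(2,4)N 2/3 satisfied
(2,5)S 1/3 not
(3,1)S 1/3 not
(3,2)S 1/2 satisfied
(3,3)N 3/4 satisfied
(3,4)N 3/4 satisfied
(3,5)N 1/3 not
(3,6)S 0/1 not
(4,1)N 0/2 not
(4,3)N 2/3 satisfied
(4,4)S 1/3 not
(5,1)S 1/2 satisfied
(5,3)N 2/3 satisfied
(5,4)S 2/4 satisfied
(5,5)S 1/2 satisfied
(6,1)S 2/2 satisfied
(6,2)S 1/2 satisfied
(6,3)N 2/3 satisfied
(6,4)N 3/4 satisfied
(6,5)N 2/4 satisfied
(6,6)S 0/1 not
(7,4)N 2/2 satisfied
(7,5)N 2/2 satisfied
For instance (2,5) has only 1/3 same-type neighbors, below 2/5.

No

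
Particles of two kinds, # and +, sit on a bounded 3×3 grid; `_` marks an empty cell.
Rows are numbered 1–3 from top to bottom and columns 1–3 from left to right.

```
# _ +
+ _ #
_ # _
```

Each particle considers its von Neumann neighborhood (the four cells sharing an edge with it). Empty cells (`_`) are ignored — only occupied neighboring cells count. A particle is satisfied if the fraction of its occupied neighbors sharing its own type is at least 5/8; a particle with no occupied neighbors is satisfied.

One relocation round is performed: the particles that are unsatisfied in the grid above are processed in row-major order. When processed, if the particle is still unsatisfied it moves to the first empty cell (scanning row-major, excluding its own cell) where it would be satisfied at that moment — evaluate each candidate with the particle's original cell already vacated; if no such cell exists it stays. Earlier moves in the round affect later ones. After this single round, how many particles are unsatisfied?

1

Initially unsatisfied (in order): (1,1), (1,3), (2,1), (2,3).
  (1,1) → (2,2).
  (1,3) → (1,1).
  (2,1): no empty cell satisfies it; stays.
  (2,3): now satisfied by earlier moves; stays.
Resulting grid:
+ _ _
+ # #
_ # _
Unsatisfied now: (2,1).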